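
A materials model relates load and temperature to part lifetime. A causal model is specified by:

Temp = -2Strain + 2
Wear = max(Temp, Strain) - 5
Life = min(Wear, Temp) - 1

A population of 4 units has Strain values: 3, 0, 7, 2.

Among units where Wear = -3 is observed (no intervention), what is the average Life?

Observing Wear=-3 restricts to units where Wear's equation naturally yields -3: Strain ∈ {0, 2}. In that subpopulation Life = -4, -4, mean -4.

-4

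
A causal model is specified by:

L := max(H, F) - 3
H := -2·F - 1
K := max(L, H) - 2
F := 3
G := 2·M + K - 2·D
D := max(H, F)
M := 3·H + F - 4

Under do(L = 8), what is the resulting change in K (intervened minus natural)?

8

The intervention breaks the incoming arrows to L: L := max(H, F) - 3 no longer applies, and L = 8.
H = -2·F - 1  [with F=3]  = -7
K = max(L, H) - 2  [with L=8, H=-7]  = 6
Without intervention: H = -2·F - 1  [with F=3]  = -7; L = max(H, F) - 3  [with H=-7, F=3]  = 0; K = max(L, H) - 2  [with L=0, H=-7]  = -2.
Change = 6 − (-2) = 8.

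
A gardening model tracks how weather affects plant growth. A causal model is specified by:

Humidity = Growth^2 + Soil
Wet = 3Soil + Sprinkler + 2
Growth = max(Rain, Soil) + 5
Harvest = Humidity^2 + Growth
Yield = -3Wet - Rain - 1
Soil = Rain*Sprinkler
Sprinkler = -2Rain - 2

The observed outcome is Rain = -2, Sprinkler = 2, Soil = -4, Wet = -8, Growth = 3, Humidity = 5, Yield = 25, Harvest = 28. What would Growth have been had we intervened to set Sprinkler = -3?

do(Sprinkler=-3) replaces the equation Sprinkler = -2Rain - 2 with the constant Sprinkler = -3.
Soil = Rain*Sprinkler  [with Rain=-2, Sprinkler=-3]  = 6
Growth = max(Rain, Soil) + 5  [with Rain=-2, Soil=6]  = 11

11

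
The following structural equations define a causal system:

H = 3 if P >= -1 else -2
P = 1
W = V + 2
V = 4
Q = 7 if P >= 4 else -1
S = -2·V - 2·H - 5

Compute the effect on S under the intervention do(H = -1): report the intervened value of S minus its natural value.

do(H=-1) replaces the equation H = 3 if P >= -1 else -2 with the constant H = -1.
S = -2·V - 2·H - 5  [with V=4, H=-1]  = -11
Without intervention: H = 3 if P >= -1 else -2  [with P=1]  = 3; S = -2·V - 2·H - 5  [with V=4, H=3]  = -19.
Change = -11 − (-19) = 8.

8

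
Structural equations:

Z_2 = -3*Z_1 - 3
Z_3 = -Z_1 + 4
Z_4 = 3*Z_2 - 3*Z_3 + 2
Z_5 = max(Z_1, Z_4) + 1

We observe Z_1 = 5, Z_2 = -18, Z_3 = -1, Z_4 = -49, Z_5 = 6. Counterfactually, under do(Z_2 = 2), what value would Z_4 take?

Under do(Z_2=2), the mechanism Z_2 = -3*Z_1 - 3 is discarded; Z_2 is fixed at 2.
Z_3 = -Z_1 + 4  [with Z_1=5]  = -1
Z_4 = 3*Z_2 - 3*Z_3 + 2  [with Z_2=2, Z_3=-1]  = 11

11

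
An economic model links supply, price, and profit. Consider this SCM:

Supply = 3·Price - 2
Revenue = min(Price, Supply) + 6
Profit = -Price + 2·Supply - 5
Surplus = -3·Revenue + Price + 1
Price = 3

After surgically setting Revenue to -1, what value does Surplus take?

7

do(Revenue=-1) replaces the equation Revenue = min(Price, Supply) + 6 with the constant Revenue = -1.
Surplus = -3·Revenue + Price + 1  [with Revenue=-1, Price=3]  = 7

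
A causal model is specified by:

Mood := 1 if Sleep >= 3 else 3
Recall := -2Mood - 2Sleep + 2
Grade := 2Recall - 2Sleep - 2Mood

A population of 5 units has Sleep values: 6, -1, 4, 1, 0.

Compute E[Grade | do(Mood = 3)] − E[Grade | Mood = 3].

-12

Under do(Mood=3), Mood's equation is replaced by Mood=3 for every unit. Per-unit Grade: -50, -8, -38, -20, -14. Mean = -26.
E[Grade|Mood=3] averages over only the 3 units with Mood=3 (Sleep = -1, 1, 0): Grade = -8, -20, -14, mean -14.
Difference = -26 − (-14) = -12.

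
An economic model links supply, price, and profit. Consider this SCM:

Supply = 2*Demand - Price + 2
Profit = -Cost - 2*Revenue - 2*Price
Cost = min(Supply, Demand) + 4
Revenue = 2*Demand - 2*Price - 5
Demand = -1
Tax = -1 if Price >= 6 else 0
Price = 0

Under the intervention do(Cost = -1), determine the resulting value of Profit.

15

The intervention breaks the incoming arrows to Cost: Cost = min(Supply, Demand) + 4 no longer applies, and Cost = -1.
Revenue = 2*Demand - 2*Price - 5  [with Demand=-1, Price=0]  = -7
Profit = -Cost - 2*Revenue - 2*Price  [with Cost=-1, Revenue=-7, Price=0]  = 15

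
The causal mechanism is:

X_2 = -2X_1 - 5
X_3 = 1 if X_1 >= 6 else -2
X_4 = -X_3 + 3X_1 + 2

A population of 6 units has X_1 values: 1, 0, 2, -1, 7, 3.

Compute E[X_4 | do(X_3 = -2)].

Under do(X_3=-2), X_3's equation is replaced by X_3=-2 for every unit. Per-unit X_4: 7, 4, 10, 1, 25, 13. Mean = 10.

10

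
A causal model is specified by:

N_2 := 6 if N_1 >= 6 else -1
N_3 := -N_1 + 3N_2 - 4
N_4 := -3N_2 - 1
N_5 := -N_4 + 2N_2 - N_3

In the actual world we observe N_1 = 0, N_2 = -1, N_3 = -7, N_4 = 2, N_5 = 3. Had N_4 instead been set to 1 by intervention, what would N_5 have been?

4

Intervening sets N_4 = 1 and removes its equation (N_4 := -3N_2 - 1).
N_2 = 6 if N_1 >= 6 else -1  [with N_1=0]  = -1
N_3 = -N_1 + 3N_2 - 4  [with N_1=0, N_2=-1]  = -7
N_5 = -N_4 + 2N_2 - N_3  [with N_4=1, N_2=-1, N_3=-7]  = 4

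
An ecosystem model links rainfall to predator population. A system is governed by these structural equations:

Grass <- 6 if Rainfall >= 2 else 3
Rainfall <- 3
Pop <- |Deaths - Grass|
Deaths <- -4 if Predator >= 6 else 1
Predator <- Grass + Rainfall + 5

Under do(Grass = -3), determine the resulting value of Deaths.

1

Under do(Grass=-3), the mechanism Grass <- 6 if Rainfall >= 2 else 3 is discarded; Grass is fixed at -3.
Predator = Grass + Rainfall + 5  [with Grass=-3, Rainfall=3]  = 5
Deaths = -4 if Predator >= 6 else 1  [with Predator=5]  = 1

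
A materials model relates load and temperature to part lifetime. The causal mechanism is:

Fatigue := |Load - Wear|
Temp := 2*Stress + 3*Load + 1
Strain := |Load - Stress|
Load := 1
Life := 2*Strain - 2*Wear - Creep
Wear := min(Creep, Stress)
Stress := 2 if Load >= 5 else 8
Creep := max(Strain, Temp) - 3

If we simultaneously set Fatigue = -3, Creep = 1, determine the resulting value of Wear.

Setting Fatigue = -3, Creep = 1 by intervention discards those variables' equations.
Stress = 2 if Load >= 5 else 8  [with Load=1]  = 8
Wear = min(Creep, Stress)  [with Creep=1, Stress=8]  = 1

1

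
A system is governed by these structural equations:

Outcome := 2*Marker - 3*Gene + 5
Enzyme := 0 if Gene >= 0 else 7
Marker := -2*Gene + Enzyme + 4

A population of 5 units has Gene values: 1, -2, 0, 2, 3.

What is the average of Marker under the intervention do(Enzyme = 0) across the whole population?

Every unit gets Enzyme=0 under the intervention. Marker values become 2, 8, 4, 0, -2; E[Marker|do(Enzyme=0)] = 2.4.

2.4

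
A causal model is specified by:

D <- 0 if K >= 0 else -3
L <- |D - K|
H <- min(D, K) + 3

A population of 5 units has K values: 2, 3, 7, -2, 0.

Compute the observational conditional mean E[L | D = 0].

Observing D=0 restricts to units where D's equation naturally yields 0: K ∈ {2, 3, 7, 0}. In that subpopulation L = 2, 3, 7, 0, mean 3.

3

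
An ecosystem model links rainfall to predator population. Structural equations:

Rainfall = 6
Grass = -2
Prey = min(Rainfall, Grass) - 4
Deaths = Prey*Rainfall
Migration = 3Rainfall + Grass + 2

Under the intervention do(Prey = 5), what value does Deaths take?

The intervention breaks the incoming arrows to Prey: Prey = min(Rainfall, Grass) - 4 no longer applies, and Prey = 5.
Deaths = Prey*Rainfall  [with Prey=5, Rainfall=6]  = 30

30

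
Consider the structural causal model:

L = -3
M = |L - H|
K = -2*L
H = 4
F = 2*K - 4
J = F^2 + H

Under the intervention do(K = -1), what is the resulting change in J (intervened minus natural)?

Under do(K=-1), the mechanism K = -2*L is discarded; K is fixed at -1.
F = 2*K - 4  [with K=-1]  = -6
J = F^2 + H  [with F=-6, H=4]  = 40
Without intervention: K = -2*L  [with L=-3]  = 6; F = 2*K - 4  [with K=6]  = 8; J = F^2 + H  [with F=8, H=4]  = 68.
Change = 40 − 68 = -28.

-28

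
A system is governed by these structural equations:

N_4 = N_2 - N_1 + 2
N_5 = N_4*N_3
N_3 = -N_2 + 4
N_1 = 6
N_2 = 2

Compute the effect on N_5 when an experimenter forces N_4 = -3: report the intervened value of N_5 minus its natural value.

Intervening sets N_4 = -3 and removes its equation (N_4 = N_2 - N_1 + 2).
N_3 = -N_2 + 4  [with N_2=2]  = 2
N_5 = N_4*N_3  [with N_4=-3, N_3=2]  = -6
Without intervention: N_3 = -N_2 + 4  [with N_2=2]  = 2; N_4 = N_2 - N_1 + 2  [with N_2=2, N_1=6]  = -2; N_5 = N_4*N_3  [with N_4=-2, N_3=2]  = -4.
Change = -6 − (-4) = -2.

-2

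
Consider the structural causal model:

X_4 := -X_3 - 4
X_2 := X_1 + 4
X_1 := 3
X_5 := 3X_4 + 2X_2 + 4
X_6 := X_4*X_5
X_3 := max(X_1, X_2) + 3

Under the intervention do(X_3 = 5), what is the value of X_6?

The intervention breaks the incoming arrows to X_3: X_3 := max(X_1, X_2) + 3 no longer applies, and X_3 = 5.
X_2 = X_1 + 4  [with X_1=3]  = 7
X_4 = -X_3 - 4  [with X_3=5]  = -9
X_5 = 3X_4 + 2X_2 + 4  [with X_4=-9, X_2=7]  = -9
X_6 = X_4*X_5  [with X_4=-9, X_5=-9]  = 81

81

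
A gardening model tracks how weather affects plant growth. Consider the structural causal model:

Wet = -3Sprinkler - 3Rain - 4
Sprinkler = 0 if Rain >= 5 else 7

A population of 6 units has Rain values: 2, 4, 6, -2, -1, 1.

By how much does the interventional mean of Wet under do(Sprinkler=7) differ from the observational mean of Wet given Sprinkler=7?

do(Sprinkler=7) breaks Sprinkler's dependence on Rain. With Sprinkler=7 fixed, Wet across the units is -31, -37, -43, -19, -22, -28, mean -30.
Observing Sprinkler=7 restricts to units where Sprinkler's equation naturally yields 7: Rain ∈ {2, 4, -2, -1, 1}. In that subpopulation Wet = -31, -37, -19, -22, -28, mean -27.4.
Difference = -30 − (-27.4) = -2.6.

-2.6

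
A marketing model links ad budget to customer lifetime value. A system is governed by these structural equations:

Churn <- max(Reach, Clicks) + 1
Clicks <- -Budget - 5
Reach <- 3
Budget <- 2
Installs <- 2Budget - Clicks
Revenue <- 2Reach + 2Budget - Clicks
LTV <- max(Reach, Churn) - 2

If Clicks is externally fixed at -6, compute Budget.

2

Under do(Clicks=-6), the mechanism Clicks <- -Budget - 5 is discarded; Clicks is fixed at -6.
Budget is not downstream of the intervention, so its value is determined by the original equations.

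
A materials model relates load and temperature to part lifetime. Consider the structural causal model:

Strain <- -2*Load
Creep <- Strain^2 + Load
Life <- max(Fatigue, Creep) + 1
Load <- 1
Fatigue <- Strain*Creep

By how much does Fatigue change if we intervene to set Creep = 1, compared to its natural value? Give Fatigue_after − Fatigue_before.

8

The intervention breaks the incoming arrows to Creep: Creep <- Strain^2 + Load no longer applies, and Creep = 1.
Strain = -2*Load  [with Load=1]  = -2
Fatigue = Strain*Creep  [with Strain=-2, Creep=1]  = -2
Without intervention: Strain = -2*Load  [with Load=1]  = -2; Creep = Strain^2 + Load  [with Strain=-2, Load=1]  = 5; Fatigue = Strain*Creep  [with Strain=-2, Creep=5]  = -10.
Change = -2 − (-10) = 8.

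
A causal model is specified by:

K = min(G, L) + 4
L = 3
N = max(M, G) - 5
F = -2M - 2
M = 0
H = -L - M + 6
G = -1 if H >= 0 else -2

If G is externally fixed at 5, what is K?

The intervention breaks the incoming arrows to G: G = -1 if H >= 0 else -2 no longer applies, and G = 5.
K = min(G, L) + 4  [with G=5, L=3]  = 7

7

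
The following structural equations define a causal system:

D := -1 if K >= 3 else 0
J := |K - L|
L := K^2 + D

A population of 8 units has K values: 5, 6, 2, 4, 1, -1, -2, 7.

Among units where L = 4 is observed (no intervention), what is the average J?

E[J|L=4] averages over only the 2 units with L=4 (K = 2, -2): J = 2, 6, mean 4.

4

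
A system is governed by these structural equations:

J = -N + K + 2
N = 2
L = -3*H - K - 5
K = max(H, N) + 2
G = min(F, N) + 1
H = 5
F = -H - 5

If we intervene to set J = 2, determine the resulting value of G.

do(J=2) replaces the equation J = -N + K + 2 with the constant J = 2.
Since G is not a descendant of the intervened variable, it is unaffected.
F = -H - 5  [with H=5]  = -10
G = min(F, N) + 1  [with F=-10, N=2]  = -9

-9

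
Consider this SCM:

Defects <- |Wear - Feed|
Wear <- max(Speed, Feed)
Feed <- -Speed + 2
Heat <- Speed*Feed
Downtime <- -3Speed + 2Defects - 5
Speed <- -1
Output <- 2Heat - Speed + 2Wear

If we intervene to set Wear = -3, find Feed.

The intervention breaks the incoming arrows to Wear: Wear <- max(Speed, Feed) no longer applies, and Wear = -3.
Since Feed is not a descendant of the intervened variable, it is unaffected.
Feed = -Speed + 2  [with Speed=-1]  = 3

3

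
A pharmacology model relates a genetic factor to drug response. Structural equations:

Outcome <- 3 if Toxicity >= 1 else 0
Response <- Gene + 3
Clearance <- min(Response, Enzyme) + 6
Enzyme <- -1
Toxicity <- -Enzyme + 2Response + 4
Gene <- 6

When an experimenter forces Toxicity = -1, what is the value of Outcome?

Under do(Toxicity=-1), the mechanism Toxicity <- -Enzyme + 2Response + 4 is discarded; Toxicity is fixed at -1.
Outcome = 3 if Toxicity >= 1 else 0  [with Toxicity=-1]  = 0

0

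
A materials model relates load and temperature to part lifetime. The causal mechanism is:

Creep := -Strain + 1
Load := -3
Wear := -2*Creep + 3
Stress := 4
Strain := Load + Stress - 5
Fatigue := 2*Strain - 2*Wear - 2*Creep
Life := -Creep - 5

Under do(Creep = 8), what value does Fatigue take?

2

Under do(Creep=8), the mechanism Creep := -Strain + 1 is discarded; Creep is fixed at 8.
Strain = Load + Stress - 5  [with Load=-3, Stress=4]  = -4
Wear = -2*Creep + 3  [with Creep=8]  = -13
Fatigue = 2*Strain - 2*Wear - 2*Creep  [with Strain=-4, Wear=-13, Creep=8]  = 2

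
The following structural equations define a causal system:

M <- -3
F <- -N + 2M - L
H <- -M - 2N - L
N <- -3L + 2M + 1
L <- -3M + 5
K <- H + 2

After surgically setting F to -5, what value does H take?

do(F=-5) replaces the equation F <- -N + 2M - L with the constant F = -5.
No directed path runs from F to H, so H keeps its natural value.
L = -3M + 5  [with M=-3]  = 14
N = -3L + 2M + 1  [with L=14, M=-3]  = -47
H = -M - 2N - L  [with M=-3, N=-47, L=14]  = 83

83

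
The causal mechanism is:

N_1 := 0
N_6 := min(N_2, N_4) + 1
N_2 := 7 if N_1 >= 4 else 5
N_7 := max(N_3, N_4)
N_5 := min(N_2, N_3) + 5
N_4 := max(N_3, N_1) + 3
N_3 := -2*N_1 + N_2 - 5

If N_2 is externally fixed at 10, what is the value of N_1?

Under do(N_2=10), the mechanism N_2 := 7 if N_1 >= 4 else 5 is discarded; N_2 is fixed at 10.
N_1 is not downstream of the intervention, so its value is determined by the original equations.

0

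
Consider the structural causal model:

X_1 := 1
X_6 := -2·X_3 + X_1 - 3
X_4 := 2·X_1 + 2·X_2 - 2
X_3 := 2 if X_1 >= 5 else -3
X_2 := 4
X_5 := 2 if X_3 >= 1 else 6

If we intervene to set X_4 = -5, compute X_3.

Under do(X_4=-5), the mechanism X_4 := 2·X_1 + 2·X_2 - 2 is discarded; X_4 is fixed at -5.
Since X_3 is not a descendant of the intervened variable, it is unaffected.
X_3 = 2 if X_1 >= 5 else -3  [with X_1=1]  = -3

-3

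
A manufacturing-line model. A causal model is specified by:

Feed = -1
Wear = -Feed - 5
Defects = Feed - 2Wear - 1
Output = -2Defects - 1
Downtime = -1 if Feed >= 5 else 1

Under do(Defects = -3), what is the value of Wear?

Under do(Defects=-3), the mechanism Defects = Feed - 2Wear - 1 is discarded; Defects is fixed at -3.
Since Wear is not a descendant of the intervened variable, it is unaffected.
Wear = -Feed - 5  [with Feed=-1]  = -4

-4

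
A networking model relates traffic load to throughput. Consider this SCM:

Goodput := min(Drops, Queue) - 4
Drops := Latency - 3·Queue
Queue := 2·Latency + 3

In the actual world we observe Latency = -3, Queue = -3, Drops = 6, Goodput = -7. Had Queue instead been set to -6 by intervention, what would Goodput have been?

Under do(Queue=-6), the mechanism Queue := 2·Latency + 3 is discarded; Queue is fixed at -6.
Drops = Latency - 3·Queue  [with Latency=-3, Queue=-6]  = 15
Goodput = min(Drops, Queue) - 4  [with Drops=15, Queue=-6]  = -10

-10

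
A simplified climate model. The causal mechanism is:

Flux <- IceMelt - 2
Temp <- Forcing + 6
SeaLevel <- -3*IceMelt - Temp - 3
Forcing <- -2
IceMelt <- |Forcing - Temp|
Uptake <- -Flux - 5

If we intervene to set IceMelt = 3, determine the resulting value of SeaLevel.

The intervention breaks the incoming arrows to IceMelt: IceMelt <- |Forcing - Temp| no longer applies, and IceMelt = 3.
Temp = Forcing + 6  [with Forcing=-2]  = 4
SeaLevel = -3*IceMelt - Temp - 3  [with IceMelt=3, Temp=4]  = -16

-16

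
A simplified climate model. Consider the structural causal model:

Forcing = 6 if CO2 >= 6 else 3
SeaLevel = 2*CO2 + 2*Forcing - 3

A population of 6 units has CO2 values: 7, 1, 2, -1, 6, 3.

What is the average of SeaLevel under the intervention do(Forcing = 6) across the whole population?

15

Under do(Forcing=6), Forcing's equation is replaced by Forcing=6 for every unit. Per-unit SeaLevel: 23, 11, 13, 7, 21, 15. Mean = 15.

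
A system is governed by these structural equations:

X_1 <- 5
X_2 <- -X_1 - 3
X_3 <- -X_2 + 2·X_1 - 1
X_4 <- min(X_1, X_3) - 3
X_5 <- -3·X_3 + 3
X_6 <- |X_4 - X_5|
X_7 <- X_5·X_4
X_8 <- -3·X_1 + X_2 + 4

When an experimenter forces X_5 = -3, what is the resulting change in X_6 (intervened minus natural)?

The intervention breaks the incoming arrows to X_5: X_5 <- -3·X_3 + 3 no longer applies, and X_5 = -3.
X_2 = -X_1 - 3  [with X_1=5]  = -8
X_3 = -X_2 + 2·X_1 - 1  [with X_2=-8, X_1=5]  = 17
X_4 = min(X_1, X_3) - 3  [with X_1=5, X_3=17]  = 2
X_6 = |X_4 - X_5|  [with X_4=2, X_5=-3]  = 5
Without intervention: X_2 = -X_1 - 3  [with X_1=5]  = -8; X_3 = -X_2 + 2·X_1 - 1  [with X_2=-8, X_1=5]  = 17; X_4 = min(X_1, X_3) - 3  [with X_1=5, X_3=17]  = 2; X_5 = -3·X_3 + 3  [with X_3=17]  = -48; X_6 = |X_4 - X_5|  [with X_4=2, X_5=-48]  = 50.
Change = 5 − 50 = -45.

-45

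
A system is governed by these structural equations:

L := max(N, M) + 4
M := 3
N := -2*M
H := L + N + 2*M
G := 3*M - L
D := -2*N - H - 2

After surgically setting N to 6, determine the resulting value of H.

22

Under do(N=6), the mechanism N := -2*M is discarded; N is fixed at 6.
L = max(N, M) + 4  [with N=6, M=3]  = 10
H = L + N + 2*M  [with L=10, N=6, M=3]  = 22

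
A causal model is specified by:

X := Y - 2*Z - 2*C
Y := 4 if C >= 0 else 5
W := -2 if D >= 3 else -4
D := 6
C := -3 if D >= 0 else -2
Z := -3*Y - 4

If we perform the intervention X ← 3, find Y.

do(X=3) replaces the equation X := Y - 2*Z - 2*C with the constant X = 3.
Y is not downstream of the intervention, so its value is determined by the original equations.
C = -3 if D >= 0 else -2  [with D=6]  = -3
Y = 4 if C >= 0 else 5  [with C=-3]  = 5

5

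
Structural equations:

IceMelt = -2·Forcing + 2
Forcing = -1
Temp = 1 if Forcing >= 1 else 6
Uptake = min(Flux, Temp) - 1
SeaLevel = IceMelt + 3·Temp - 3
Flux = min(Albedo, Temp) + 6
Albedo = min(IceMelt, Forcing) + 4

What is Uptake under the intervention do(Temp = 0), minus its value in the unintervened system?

Under do(Temp=0), the mechanism Temp = 1 if Forcing >= 1 else 6 is discarded; Temp is fixed at 0.
IceMelt = -2·Forcing + 2  [with Forcing=-1]  = 4
Albedo = min(IceMelt, Forcing) + 4  [with IceMelt=4, Forcing=-1]  = 3
Flux = min(Albedo, Temp) + 6  [with Albedo=3, Temp=0]  = 6
Uptake = min(Flux, Temp) - 1  [with Flux=6, Temp=0]  = -1
Without intervention: Temp = 1 if Forcing >= 1 else 6  [with Forcing=-1]  = 6; IceMelt = -2·Forcing + 2  [with Forcing=-1]  = 4; Albedo = min(IceMelt, Forcing) + 4  [with IceMelt=4, Forcing=-1]  = 3; Flux = min(Albedo, Temp) + 6  [with Albedo=3, Temp=6]  = 9; Uptake = min(Flux, Temp) - 1  [with Flux=9, Temp=6]  = 5.
Change = -1 − 5 = -6.

-6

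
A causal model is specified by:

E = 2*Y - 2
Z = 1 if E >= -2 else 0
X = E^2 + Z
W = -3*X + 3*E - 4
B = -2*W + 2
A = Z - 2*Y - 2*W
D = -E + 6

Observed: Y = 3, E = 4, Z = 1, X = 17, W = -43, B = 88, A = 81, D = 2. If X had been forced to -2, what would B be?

Under do(X=-2), the mechanism X = E^2 + Z is discarded; X is fixed at -2.
E = 2*Y - 2  [with Y=3]  = 4
W = -3*X + 3*E - 4  [with X=-2, E=4]  = 14
B = -2*W + 2  [with W=14]  = -26

-26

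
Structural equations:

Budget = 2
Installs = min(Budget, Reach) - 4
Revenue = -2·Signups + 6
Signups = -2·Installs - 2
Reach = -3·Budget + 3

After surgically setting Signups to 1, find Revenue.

4

Intervening sets Signups = 1 and removes its equation (Signups = -2·Installs - 2).
Revenue = -2·Signups + 6  [with Signups=1]  = 4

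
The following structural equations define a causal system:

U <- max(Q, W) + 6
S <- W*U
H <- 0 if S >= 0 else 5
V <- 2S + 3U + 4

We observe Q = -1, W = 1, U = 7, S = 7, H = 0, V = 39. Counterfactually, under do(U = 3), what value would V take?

19

The intervention breaks the incoming arrows to U: U <- max(Q, W) + 6 no longer applies, and U = 3.
S = W*U  [with W=1, U=3]  = 3
V = 2S + 3U + 4  [with S=3, U=3]  = 19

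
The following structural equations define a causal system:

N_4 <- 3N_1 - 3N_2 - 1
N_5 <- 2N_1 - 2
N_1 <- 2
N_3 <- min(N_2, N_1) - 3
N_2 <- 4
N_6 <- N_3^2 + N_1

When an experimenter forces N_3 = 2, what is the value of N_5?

do(N_3=2) replaces the equation N_3 <- min(N_2, N_1) - 3 with the constant N_3 = 2.
N_5 is not downstream of the intervention, so its value is determined by the original equations.
N_5 = 2N_1 - 2  [with N_1=2]  = 2

2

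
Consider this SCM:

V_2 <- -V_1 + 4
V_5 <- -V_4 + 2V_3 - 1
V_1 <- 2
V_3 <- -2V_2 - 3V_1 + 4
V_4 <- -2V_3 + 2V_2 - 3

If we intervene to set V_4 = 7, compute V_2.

The intervention breaks the incoming arrows to V_4: V_4 <- -2V_3 + 2V_2 - 3 no longer applies, and V_4 = 7.
Since V_2 is not a descendant of the intervened variable, it is unaffected.
V_2 = -V_1 + 4  [with V_1=2]  = 2

2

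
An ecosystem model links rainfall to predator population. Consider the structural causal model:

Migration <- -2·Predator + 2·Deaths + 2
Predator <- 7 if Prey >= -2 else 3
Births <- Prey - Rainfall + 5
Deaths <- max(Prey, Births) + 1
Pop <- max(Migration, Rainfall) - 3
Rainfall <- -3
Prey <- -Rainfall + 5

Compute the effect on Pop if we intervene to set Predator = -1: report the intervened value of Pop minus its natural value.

The intervention breaks the incoming arrows to Predator: Predator <- 7 if Prey >= -2 else 3 no longer applies, and Predator = -1.
Prey = -Rainfall + 5  [with Rainfall=-3]  = 8
Births = Prey - Rainfall + 5  [with Prey=8, Rainfall=-3]  = 16
Deaths = max(Prey, Births) + 1  [with Prey=8, Births=16]  = 17
Migration = -2·Predator + 2·Deaths + 2  [with Predator=-1, Deaths=17]  = 38
Pop = max(Migration, Rainfall) - 3  [with Migration=38, Rainfall=-3]  = 35
Without intervention: Prey = -Rainfall + 5  [with Rainfall=-3]  = 8; Predator = 7 if Prey >= -2 else 3  [with Prey=8]  = 7; Births = Prey - Rainfall + 5  [with Prey=8, Rainfall=-3]  = 16; Deaths = max(Prey, Births) + 1  [with Prey=8, Births=16]  = 17; Migration = -2·Predator + 2·Deaths + 2  [with Predator=7, Deaths=17]  = 22; Pop = max(Migration, Rainfall) - 3  [with Migration=22, Rainfall=-3]  = 19.
Change = 35 − 19 = 16.

16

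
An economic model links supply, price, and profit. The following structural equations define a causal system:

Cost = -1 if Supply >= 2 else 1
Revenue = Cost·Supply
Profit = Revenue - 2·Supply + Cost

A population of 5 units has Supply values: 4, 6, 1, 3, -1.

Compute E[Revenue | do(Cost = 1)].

2.6

Under do(Cost=1), Cost's equation is replaced by Cost=1 for every unit. Per-unit Revenue: 4, 6, 1, 3, -1. Mean = 2.6.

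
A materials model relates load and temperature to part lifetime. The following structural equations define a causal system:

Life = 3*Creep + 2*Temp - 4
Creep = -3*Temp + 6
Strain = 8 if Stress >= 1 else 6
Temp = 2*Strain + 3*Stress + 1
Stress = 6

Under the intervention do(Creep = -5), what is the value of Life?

Intervening sets Creep = -5 and removes its equation (Creep = -3*Temp + 6).
Strain = 8 if Stress >= 1 else 6  [with Stress=6]  = 8
Temp = 2*Strain + 3*Stress + 1  [with Strain=8, Stress=6]  = 35
Life = 3*Creep + 2*Temp - 4  [with Creep=-5, Temp=35]  = 51

51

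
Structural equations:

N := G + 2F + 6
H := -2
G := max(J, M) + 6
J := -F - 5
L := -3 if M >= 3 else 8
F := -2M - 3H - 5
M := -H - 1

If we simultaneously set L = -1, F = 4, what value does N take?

Setting L = -1, F = 4 by intervention discards those variables' equations.
M = -H - 1  [with H=-2]  = 1
J = -F - 5  [with F=4]  = -9
G = max(J, M) + 6  [with J=-9, M=1]  = 7
N = G + 2F + 6  [with G=7, F=4]  = 21

21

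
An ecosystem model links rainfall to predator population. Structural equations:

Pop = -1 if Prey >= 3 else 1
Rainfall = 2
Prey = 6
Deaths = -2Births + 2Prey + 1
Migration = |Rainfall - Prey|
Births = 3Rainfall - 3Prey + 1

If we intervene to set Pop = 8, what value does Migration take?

4

do(Pop=8) replaces the equation Pop = -1 if Prey >= 3 else 1 with the constant Pop = 8.
Since Migration is not a descendant of the intervened variable, it is unaffected.
Migration = |Rainfall - Prey|  [with Rainfall=2, Prey=6]  = 4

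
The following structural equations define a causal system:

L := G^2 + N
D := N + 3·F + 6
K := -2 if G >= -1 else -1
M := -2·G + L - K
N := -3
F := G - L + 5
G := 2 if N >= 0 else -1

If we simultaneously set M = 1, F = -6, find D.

-15

Setting M = 1, F = -6 by intervention discards those variables' equations.
D = N + 3·F + 6  [with N=-3, F=-6]  = -15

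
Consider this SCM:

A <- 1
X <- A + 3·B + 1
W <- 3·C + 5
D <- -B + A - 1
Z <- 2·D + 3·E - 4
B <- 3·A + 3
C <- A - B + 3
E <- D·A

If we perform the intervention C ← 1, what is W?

8

The intervention breaks the incoming arrows to C: C <- A - B + 3 no longer applies, and C = 1.
W = 3·C + 5  [with C=1]  = 8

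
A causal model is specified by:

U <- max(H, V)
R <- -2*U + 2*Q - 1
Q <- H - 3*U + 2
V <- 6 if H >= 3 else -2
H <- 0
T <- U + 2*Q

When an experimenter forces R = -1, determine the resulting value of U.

do(R=-1) replaces the equation R <- -2*U + 2*Q - 1 with the constant R = -1.
U is not downstream of the intervention, so its value is determined by the original equations.
V = 6 if H >= 3 else -2  [with H=0]  = -2
U = max(H, V)  [with H=0, V=-2]  = 0

0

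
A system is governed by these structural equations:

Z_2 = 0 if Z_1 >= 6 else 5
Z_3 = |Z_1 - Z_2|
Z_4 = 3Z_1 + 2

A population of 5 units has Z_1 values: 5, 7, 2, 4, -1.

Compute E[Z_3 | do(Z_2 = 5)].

Every unit gets Z_2=5 under the intervention. Z_3 values become 0, 2, 3, 1, 6; E[Z_3|do(Z_2=5)] = 2.4.

2.4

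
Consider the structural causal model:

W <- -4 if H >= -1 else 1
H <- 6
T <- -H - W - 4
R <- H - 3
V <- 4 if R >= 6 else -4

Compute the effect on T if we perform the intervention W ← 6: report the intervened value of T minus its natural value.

The intervention breaks the incoming arrows to W: W <- -4 if H >= -1 else 1 no longer applies, and W = 6.
T = -H - W - 4  [with H=6, W=6]  = -16
Without intervention: W = -4 if H >= -1 else 1  [with H=6]  = -4; T = -H - W - 4  [with H=6, W=-4]  = -6.
Change = -16 − (-6) = -10.

-10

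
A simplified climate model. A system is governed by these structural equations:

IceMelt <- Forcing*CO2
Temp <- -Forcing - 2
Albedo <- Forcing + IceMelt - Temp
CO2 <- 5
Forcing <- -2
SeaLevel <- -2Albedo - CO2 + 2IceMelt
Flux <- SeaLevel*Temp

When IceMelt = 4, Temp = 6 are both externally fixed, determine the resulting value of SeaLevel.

The joint intervention fixes IceMelt = 4, Temp = 6, removing each variable's own equation.
Albedo = Forcing + IceMelt - Temp  [with Forcing=-2, IceMelt=4, Temp=6]  = -4
SeaLevel = -2Albedo - CO2 + 2IceMelt  [with Albedo=-4, CO2=5, IceMelt=4]  = 11

11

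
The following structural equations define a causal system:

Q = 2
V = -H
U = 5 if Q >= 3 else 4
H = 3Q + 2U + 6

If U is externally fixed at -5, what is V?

Under do(U=-5), the mechanism U = 5 if Q >= 3 else 4 is discarded; U is fixed at -5.
H = 3Q + 2U + 6  [with Q=2, U=-5]  = 2
V = -H  [with H=2]  = -2

-2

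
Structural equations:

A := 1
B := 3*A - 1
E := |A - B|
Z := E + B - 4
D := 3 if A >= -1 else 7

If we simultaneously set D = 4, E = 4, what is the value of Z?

2

Under do(D = 4, E = 4), each intervened variable's structural equation is replaced by its fixed value.
B = 3*A - 1  [with A=1]  = 2
Z = E + B - 4  [with E=4, B=2]  = 2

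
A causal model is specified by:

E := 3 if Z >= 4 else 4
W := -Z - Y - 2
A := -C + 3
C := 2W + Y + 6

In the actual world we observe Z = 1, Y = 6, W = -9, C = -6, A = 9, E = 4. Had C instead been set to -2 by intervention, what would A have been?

5

Intervening sets C = -2 and removes its equation (C := 2W + Y + 6).
A = -C + 3  [with C=-2]  = 5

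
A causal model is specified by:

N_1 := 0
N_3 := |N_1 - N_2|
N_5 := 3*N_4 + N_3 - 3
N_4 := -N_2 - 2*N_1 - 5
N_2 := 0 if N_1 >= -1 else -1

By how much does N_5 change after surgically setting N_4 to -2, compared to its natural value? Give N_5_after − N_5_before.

9

Intervening sets N_4 = -2 and removes its equation (N_4 := -N_2 - 2*N_1 - 5).
N_2 = 0 if N_1 >= -1 else -1  [with N_1=0]  = 0
N_3 = |N_1 - N_2|  [with N_1=0, N_2=0]  = 0
N_5 = 3*N_4 + N_3 - 3  [with N_4=-2, N_3=0]  = -9
Without intervention: N_2 = 0 if N_1 >= -1 else -1  [with N_1=0]  = 0; N_3 = |N_1 - N_2|  [with N_1=0, N_2=0]  = 0; N_4 = -N_2 - 2*N_1 - 5  [with N_2=0, N_1=0]  = -5; N_5 = 3*N_4 + N_3 - 3  [with N_4=-5, N_3=0]  = -18.
Change = -9 − (-18) = 9.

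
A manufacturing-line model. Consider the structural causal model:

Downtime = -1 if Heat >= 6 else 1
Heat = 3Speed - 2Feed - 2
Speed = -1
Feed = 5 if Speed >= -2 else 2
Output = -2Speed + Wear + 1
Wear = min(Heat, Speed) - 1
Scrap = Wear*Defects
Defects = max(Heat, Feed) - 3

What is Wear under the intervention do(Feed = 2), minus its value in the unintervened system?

Under do(Feed=2), the mechanism Feed = 5 if Speed >= -2 else 2 is discarded; Feed is fixed at 2.
Heat = 3Speed - 2Feed - 2  [with Speed=-1, Feed=2]  = -9
Wear = min(Heat, Speed) - 1  [with Heat=-9, Speed=-1]  = -10
Without intervention: Feed = 5 if Speed >= -2 else 2  [with Speed=-1]  = 5; Heat = 3Speed - 2Feed - 2  [with Speed=-1, Feed=5]  = -15; Wear = min(Heat, Speed) - 1  [with Heat=-15, Speed=-1]  = -16.
Change = -10 − (-16) = 6.

6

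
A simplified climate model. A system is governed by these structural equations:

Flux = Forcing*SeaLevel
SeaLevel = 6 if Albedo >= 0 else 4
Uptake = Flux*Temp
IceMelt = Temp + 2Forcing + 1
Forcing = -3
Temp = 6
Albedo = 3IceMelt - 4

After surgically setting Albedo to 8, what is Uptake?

The intervention breaks the incoming arrows to Albedo: Albedo = 3IceMelt - 4 no longer applies, and Albedo = 8.
SeaLevel = 6 if Albedo >= 0 else 4  [with Albedo=8]  = 6
Flux = Forcing*SeaLevel  [with Forcing=-3, SeaLevel=6]  = -18
Uptake = Flux*Temp  [with Flux=-18, Temp=6]  = -108

-108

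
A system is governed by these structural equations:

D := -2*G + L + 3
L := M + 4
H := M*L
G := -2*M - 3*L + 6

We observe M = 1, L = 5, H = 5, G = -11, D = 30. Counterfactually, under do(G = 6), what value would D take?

Intervening sets G = 6 and removes its equation (G := -2*M - 3*L + 6).
L = M + 4  [with M=1]  = 5
D = -2*G + L + 3  [with G=6, L=5]  = -4

-4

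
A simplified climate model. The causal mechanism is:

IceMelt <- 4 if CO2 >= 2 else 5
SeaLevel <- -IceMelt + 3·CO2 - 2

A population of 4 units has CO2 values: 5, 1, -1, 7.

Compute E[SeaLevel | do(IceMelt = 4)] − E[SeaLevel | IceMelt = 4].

do(IceMelt=4) breaks IceMelt's dependence on CO2. With IceMelt=4 fixed, SeaLevel across the units is 9, -3, -9, 15, mean 3.
E[SeaLevel|IceMelt=4] averages over only the 2 units with IceMelt=4 (CO2 = 5, 7): SeaLevel = 9, 15, mean 12.
Difference = 3 − 12 = -9.

-9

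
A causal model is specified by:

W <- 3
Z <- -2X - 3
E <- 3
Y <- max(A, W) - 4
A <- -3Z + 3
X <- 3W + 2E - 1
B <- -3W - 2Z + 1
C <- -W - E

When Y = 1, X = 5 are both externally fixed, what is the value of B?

The joint intervention fixes Y = 1, X = 5, removing each variable's own equation.
Z = -2X - 3  [with X=5]  = -13
B = -3W - 2Z + 1  [with W=3, Z=-13]  = 18

18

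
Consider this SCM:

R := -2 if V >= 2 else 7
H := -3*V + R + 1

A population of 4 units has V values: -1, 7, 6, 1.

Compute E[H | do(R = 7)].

Every unit gets R=7 under the intervention. H values become 11, -13, -10, 5; E[H|do(R=7)] = -1.75.

-1.75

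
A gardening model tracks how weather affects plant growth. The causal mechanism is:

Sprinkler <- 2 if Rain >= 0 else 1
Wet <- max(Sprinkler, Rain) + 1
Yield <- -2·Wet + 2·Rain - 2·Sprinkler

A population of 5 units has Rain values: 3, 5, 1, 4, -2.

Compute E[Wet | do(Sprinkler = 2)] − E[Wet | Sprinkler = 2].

-0.3

The intervention sets Sprinkler=2 in all 5 units regardless of Rain. Recomputing Wet per unit gives 4, 6, 3, 5, 3; average 4.2.
Observing Sprinkler=2 restricts to units where Sprinkler's equation naturally yields 2: Rain ∈ {3, 5, 1, 4}. In that subpopulation Wet = 4, 6, 3, 5, mean 4.5.
Difference = 4.2 − 4.5 = -0.3.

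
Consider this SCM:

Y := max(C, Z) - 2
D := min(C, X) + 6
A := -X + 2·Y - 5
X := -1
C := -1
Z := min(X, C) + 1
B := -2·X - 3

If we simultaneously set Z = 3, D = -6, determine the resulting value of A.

-2

Setting Z = 3, D = -6 by intervention discards those variables' equations.
Y = max(C, Z) - 2  [with C=-1, Z=3]  = 1
A = -X + 2·Y - 5  [with X=-1, Y=1]  = -2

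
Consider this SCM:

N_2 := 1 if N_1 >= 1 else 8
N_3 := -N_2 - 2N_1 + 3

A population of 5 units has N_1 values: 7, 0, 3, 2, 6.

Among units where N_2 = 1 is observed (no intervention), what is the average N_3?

-7

Observing N_2=1 restricts to units where N_2's equation naturally yields 1: N_1 ∈ {7, 3, 2, 6}. In that subpopulation N_3 = -12, -4, -2, -10, mean -7.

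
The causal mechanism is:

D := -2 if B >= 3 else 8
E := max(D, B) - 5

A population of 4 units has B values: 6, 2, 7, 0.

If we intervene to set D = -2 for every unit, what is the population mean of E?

do(D=-2) breaks D's dependence on B. With D=-2 fixed, E across the units is 1, -3, 2, -5, mean -1.25.

-1.25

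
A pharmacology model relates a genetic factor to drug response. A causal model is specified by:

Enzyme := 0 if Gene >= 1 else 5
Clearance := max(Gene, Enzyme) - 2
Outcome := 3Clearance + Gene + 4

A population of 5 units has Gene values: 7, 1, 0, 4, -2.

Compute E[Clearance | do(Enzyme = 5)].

3.4

Under do(Enzyme=5), Enzyme's equation is replaced by Enzyme=5 for every unit. Per-unit Clearance: 5, 3, 3, 3, 3. Mean = 3.4.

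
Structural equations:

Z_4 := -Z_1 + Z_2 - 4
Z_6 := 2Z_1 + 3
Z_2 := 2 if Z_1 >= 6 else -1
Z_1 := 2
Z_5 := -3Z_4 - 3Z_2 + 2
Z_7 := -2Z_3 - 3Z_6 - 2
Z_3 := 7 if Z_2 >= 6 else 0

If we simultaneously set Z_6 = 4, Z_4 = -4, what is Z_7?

-14

Under do(Z_6 = 4, Z_4 = -4), each intervened variable's structural equation is replaced by its fixed value.
Z_2 = 2 if Z_1 >= 6 else -1  [with Z_1=2]  = -1
Z_3 = 7 if Z_2 >= 6 else 0  [with Z_2=-1]  = 0
Z_7 = -2Z_3 - 3Z_6 - 2  [with Z_3=0, Z_6=4]  = -14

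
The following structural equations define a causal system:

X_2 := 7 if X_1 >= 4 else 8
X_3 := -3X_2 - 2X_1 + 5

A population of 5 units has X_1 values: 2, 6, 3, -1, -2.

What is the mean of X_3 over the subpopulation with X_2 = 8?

-20

E[X_3|X_2=8] averages over only the 4 units with X_2=8 (X_1 = 2, 3, -1, -2): X_3 = -23, -25, -17, -15, mean -20.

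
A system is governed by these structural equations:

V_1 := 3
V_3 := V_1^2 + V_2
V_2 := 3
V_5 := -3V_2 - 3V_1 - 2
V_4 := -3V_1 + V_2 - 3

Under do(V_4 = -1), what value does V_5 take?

-20

Intervening sets V_4 = -1 and removes its equation (V_4 := -3V_1 + V_2 - 3).
No directed path runs from V_4 to V_5, so V_5 keeps its natural value.
V_5 = -3V_2 - 3V_1 - 2  [with V_2=3, V_1=3]  = -20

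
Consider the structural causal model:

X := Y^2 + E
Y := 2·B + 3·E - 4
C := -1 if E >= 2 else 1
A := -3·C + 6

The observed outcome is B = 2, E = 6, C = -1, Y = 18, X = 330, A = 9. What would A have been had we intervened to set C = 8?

The intervention breaks the incoming arrows to C: C := -1 if E >= 2 else 1 no longer applies, and C = 8.
A = -3·C + 6  [with C=8]  = -18

-18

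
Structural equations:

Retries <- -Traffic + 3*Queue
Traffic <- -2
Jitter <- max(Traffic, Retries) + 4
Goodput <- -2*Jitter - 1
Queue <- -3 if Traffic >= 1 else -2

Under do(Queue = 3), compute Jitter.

Under do(Queue=3), the mechanism Queue <- -3 if Traffic >= 1 else -2 is discarded; Queue is fixed at 3.
Retries = -Traffic + 3*Queue  [with Traffic=-2, Queue=3]  = 11
Jitter = max(Traffic, Retries) + 4  [with Traffic=-2, Retries=11]  = 15

15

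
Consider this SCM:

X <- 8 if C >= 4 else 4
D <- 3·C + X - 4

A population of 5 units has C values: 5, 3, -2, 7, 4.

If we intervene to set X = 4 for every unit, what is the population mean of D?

10.2

The intervention sets X=4 in all 5 units regardless of C. Recomputing D per unit gives 15, 9, -6, 21, 12; average 10.2.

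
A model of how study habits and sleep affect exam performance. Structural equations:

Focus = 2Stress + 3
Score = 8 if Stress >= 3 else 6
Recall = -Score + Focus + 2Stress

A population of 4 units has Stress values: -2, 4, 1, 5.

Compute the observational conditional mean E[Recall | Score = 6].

Observing Score=6 restricts to units where Score's equation naturally yields 6: Stress ∈ {-2, 1}. In that subpopulation Recall = -11, 1, mean -5.

-5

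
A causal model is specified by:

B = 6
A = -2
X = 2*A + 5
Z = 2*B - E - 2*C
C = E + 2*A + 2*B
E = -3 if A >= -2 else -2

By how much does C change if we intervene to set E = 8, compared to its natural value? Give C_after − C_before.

11

Intervening sets E = 8 and removes its equation (E = -3 if A >= -2 else -2).
C = E + 2*A + 2*B  [with E=8, A=-2, B=6]  = 16
Without intervention: E = -3 if A >= -2 else -2  [with A=-2]  = -3; C = E + 2*A + 2*B  [with E=-3, A=-2, B=6]  = 5.
Change = 16 − 5 = 11.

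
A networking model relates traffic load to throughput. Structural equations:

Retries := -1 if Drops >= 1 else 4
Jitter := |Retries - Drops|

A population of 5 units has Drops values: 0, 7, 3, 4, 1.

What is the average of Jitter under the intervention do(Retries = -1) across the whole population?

4

Under do(Retries=-1), Retries's equation is replaced by Retries=-1 for every unit. Per-unit Jitter: 1, 8, 4, 5, 2. Mean = 4.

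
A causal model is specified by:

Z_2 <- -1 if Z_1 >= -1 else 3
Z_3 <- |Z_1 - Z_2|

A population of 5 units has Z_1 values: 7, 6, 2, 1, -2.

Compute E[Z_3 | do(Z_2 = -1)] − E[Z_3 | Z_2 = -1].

The intervention sets Z_2=-1 in all 5 units regardless of Z_1. Recomputing Z_3 per unit gives 8, 7, 3, 2, 1; average 4.2.
Observing Z_2=-1 restricts to units where Z_2's equation naturally yields -1: Z_1 ∈ {7, 6, 2, 1}. In that subpopulation Z_3 = 8, 7, 3, 2, mean 5.
Difference = 4.2 − 5 = -0.8.

-0.8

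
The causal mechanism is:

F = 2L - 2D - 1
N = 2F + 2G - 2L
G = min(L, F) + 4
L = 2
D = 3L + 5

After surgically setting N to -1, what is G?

-15

The intervention breaks the incoming arrows to N: N = 2F + 2G - 2L no longer applies, and N = -1.
Since G is not a descendant of the intervened variable, it is unaffected.
D = 3L + 5  [with L=2]  = 11
F = 2L - 2D - 1  [with L=2, D=11]  = -19
G = min(L, F) + 4  [with L=2, F=-19]  = -15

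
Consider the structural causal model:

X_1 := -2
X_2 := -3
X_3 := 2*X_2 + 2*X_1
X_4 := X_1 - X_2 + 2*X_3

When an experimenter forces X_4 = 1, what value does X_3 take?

Under do(X_4=1), the mechanism X_4 := X_1 - X_2 + 2*X_3 is discarded; X_4 is fixed at 1.
Since X_3 is not a descendant of the intervened variable, it is unaffected.
X_3 = 2*X_2 + 2*X_1  [with X_2=-3, X_1=-2]  = -10

-10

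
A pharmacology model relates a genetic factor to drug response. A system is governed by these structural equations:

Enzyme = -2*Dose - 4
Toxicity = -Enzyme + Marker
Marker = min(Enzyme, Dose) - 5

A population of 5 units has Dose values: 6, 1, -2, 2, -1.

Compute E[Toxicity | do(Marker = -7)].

The intervention sets Marker=-7 in all 5 units regardless of Dose. Recomputing Toxicity per unit gives 9, -1, -7, 1, -5; average -0.6.

-0.6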